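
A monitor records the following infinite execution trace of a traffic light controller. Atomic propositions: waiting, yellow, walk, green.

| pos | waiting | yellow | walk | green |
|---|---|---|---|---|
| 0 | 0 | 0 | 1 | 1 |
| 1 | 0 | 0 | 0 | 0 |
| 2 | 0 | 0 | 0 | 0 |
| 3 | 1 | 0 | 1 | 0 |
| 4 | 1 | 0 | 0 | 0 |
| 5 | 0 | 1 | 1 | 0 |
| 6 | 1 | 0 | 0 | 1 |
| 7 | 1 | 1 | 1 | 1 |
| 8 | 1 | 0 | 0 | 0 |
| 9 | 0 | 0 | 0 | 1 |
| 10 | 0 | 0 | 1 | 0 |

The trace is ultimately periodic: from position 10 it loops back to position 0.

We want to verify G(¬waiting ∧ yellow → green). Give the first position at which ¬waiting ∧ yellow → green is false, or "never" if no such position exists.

Check ¬waiting ∧ yellow → green at each position in order: 0 ✓, 1 ✓, 2 ✓, 3 ✓, 4 ✓.
At position 5 the labels are {walk, yellow}, so ¬waiting ∧ yellow → green is false there. This is the first violation.

5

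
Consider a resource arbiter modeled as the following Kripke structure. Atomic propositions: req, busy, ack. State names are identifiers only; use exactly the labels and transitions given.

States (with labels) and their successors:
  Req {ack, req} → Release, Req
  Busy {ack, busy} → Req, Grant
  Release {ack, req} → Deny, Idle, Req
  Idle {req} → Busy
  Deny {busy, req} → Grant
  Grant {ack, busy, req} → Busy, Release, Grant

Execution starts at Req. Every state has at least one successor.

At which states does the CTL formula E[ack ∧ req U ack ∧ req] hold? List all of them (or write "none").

{Req, Release, Grant}

States satisfying ack ∧ req: {Req, Release, Grant}.
States satisfying E[ack ∧ req U ack ∧ req]: {Req, Release, Grant}.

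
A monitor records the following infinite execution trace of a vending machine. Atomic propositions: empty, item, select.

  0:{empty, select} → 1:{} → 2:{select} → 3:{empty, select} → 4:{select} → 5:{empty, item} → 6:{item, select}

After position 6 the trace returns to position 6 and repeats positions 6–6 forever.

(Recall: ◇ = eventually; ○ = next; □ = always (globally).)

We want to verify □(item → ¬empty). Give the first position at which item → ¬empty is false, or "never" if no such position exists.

Check item → ¬empty at each position in order: 0 ✓, 1 ✓, 2 ✓, 3 ✓, 4 ✓.
At position 5 the labels are {empty, item}, so item → ¬empty is false there. This is the first violation.

5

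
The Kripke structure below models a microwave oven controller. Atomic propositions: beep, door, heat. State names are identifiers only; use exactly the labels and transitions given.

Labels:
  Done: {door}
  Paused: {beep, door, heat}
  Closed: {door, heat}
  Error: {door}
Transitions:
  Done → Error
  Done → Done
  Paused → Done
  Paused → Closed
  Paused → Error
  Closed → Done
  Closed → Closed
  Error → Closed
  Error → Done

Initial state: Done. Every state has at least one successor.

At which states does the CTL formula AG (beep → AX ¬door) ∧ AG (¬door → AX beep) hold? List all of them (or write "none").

{Done, Closed, Error}

States satisfying beep → AX ¬door: {Done, Closed, Error}.
States satisfying AG (beep → AX ¬door): {Done, Closed, Error}.
States satisfying ¬door → AX beep: {Done, Paused, Closed, Error}.
States satisfying AG (¬door → AX beep): {Done, Paused, Closed, Error}.
States satisfying AG (beep → AX ¬door) ∧ AG (¬door → AX beep): {Done, Closed, Error}.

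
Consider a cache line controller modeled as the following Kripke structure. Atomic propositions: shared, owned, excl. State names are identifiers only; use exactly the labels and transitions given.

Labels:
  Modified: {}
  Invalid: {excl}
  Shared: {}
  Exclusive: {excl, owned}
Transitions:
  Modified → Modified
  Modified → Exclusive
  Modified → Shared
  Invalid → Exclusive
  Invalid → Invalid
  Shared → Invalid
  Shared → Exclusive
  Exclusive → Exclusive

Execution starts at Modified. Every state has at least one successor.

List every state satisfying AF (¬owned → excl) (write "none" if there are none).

{Invalid, Shared, Exclusive}

States satisfying ¬owned → excl: {Invalid, Exclusive}.
States satisfying AF (¬owned → excl): {Invalid, Shared, Exclusive}.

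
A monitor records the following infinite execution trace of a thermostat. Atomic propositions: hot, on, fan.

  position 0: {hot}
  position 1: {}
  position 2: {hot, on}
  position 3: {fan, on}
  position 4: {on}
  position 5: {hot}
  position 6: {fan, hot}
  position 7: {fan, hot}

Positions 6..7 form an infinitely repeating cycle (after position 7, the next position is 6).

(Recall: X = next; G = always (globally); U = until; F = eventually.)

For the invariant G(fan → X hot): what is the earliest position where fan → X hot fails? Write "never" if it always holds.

Check fan → X hot at each position in order: 0 ✓, 1 ✓, 2 ✓.
At position 3 the labels are {fan, on} and the next position 4 has {on}, so fan → X hot is false there. This is the first violation.

3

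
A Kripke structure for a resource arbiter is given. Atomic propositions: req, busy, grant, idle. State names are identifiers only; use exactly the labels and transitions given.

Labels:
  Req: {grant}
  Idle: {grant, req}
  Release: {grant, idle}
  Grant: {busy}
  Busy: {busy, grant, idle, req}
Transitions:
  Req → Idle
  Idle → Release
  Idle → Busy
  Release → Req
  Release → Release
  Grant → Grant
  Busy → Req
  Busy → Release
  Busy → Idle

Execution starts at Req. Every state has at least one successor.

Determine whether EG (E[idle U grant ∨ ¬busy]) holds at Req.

States satisfying E[idle U grant ∨ ¬busy]: {Req, Idle, Release, Busy}.
States satisfying EG (E[idle U grant ∨ ¬busy]): {Req, Idle, Release, Busy}.
Req ∈ Sat(EG (E[idle U grant ∨ ¬busy])).

Satisfied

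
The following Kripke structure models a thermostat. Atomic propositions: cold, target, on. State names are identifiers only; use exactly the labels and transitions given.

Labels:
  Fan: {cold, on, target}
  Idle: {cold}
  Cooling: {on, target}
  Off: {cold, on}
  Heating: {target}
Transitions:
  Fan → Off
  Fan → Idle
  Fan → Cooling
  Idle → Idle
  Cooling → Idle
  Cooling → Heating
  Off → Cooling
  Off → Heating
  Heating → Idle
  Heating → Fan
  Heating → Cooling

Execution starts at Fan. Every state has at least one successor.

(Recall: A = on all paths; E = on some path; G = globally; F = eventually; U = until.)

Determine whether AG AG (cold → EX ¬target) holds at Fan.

No

States satisfying AG (cold → EX ¬target): {Idle}.
States satisfying AG AG (cold → EX ¬target): {Idle}.
Cooling is reachable from Fan and violates AG (cold → EX ¬target), so AG fails at Fan.
Fan ∉ Sat(AG AG (cold → EX ¬target)).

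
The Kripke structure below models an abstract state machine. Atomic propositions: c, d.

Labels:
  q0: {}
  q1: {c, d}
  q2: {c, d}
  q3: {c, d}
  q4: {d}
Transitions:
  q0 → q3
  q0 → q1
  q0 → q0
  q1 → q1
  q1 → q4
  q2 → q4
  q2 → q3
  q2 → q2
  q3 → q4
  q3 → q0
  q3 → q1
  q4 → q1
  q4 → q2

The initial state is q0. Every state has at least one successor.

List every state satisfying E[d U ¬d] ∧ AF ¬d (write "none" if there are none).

States satisfying d: {q1, q2, q3, q4}.
States satisfying ¬d: {q0}.
States satisfying E[d U ¬d]: {q0, q1, q2, q3, q4}.
States satisfying AF ¬d: {q0}.
States satisfying E[d U ¬d] ∧ AF ¬d: {q0}.

{q0}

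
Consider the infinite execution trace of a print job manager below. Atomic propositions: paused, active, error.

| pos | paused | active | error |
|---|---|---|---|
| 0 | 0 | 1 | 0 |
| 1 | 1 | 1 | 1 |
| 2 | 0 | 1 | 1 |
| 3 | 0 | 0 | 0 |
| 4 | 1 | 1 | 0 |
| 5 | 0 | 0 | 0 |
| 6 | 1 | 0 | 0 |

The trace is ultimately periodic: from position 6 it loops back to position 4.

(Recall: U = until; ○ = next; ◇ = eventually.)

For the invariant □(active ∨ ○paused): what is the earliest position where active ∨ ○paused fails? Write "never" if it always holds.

active ∨ ○paused holds at every position 0..6, and those are all the positions the trace ever visits, so the invariant □(active ∨ ○paused) is never violated.

never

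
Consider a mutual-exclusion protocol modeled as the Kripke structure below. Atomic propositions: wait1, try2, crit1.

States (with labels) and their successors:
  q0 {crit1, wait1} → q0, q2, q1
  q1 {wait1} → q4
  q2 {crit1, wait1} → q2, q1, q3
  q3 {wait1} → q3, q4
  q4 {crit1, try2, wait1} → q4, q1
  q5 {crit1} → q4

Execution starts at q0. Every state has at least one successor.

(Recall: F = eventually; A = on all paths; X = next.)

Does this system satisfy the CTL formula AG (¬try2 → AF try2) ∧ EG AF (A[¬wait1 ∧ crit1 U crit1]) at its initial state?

States satisfying ¬try2 → AF try2: {q1, q4, q5}.
States satisfying AG (¬try2 → AF try2): {q1, q4, q5}.
States satisfying AF (A[¬wait1 ∧ crit1 U crit1]): {q0, q1, q2, q4, q5}.
States satisfying EG AF (A[¬wait1 ∧ crit1 U crit1]): {q0, q1, q2, q4, q5}.
States satisfying AG (¬try2 → AF try2) ∧ EG AF (A[¬wait1 ∧ crit1 U crit1]): {q1, q4, q5}.
q0 ∉ Sat(AG (¬try2 → AF try2) ∧ EG AF (A[¬wait1 ∧ crit1 U crit1])).

Does not hold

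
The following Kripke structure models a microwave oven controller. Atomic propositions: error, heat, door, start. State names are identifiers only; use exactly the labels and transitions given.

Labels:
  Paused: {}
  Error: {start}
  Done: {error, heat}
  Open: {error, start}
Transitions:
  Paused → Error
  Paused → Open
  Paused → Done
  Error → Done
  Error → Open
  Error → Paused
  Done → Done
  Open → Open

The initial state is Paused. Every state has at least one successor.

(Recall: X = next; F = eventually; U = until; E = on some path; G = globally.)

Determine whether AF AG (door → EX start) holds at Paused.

Holds

States satisfying AG (door → EX start): {Paused, Error, Done, Open}.
States satisfying AF AG (door → EX start): {Paused, Error, Done, Open}.
Paused ∈ Sat(AF AG (door → EX start)).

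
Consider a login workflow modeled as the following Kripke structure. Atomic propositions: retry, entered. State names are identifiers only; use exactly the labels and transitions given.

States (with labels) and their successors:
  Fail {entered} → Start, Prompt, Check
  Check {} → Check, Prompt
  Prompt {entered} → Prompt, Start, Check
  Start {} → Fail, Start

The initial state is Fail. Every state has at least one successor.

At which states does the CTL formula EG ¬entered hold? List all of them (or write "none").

{Check, Start}

States satisfying ¬entered: {Check, Start}.
States satisfying EG ¬entered: {Check, Start}.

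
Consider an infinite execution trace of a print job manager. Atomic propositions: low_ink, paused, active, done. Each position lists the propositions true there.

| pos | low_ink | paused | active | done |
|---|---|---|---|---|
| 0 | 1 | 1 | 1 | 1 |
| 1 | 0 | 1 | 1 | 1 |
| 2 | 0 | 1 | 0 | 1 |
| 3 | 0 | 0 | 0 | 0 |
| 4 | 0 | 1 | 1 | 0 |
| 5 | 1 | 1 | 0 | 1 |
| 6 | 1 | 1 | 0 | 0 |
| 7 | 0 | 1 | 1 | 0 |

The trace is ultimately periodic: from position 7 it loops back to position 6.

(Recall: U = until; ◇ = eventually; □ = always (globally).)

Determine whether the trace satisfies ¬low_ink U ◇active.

Satisfied

Walking from position 0: ◇active first holds at position 0, and ¬low_ink holds at every earlier position along the way, so ¬low_ink U ◇active holds.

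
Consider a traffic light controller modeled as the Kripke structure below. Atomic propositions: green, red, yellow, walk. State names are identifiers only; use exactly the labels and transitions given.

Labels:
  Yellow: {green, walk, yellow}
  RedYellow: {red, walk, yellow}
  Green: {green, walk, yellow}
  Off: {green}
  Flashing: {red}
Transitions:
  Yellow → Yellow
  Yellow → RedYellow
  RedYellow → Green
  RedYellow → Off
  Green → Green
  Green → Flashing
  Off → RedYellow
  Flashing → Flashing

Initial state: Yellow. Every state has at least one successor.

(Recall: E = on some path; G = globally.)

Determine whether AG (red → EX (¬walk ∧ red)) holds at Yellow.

Violated

States satisfying red → EX (¬walk ∧ red): {Yellow, Green, Off, Flashing}.
States satisfying AG (red → EX (¬walk ∧ red)): {Green, Flashing}.
RedYellow is reachable from Yellow and violates red → EX (¬walk ∧ red), so AG fails at Yellow.
Yellow ∉ Sat(AG (red → EX (¬walk ∧ red))).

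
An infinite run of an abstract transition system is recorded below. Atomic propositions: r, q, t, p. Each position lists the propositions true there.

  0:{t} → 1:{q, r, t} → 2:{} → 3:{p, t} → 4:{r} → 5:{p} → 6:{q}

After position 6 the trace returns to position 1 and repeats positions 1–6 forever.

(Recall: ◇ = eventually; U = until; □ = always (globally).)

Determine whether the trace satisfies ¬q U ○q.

Yes

Walking from position 0: ○q first holds at position 0, and ¬q holds at every earlier position along the way, so ¬q U ○q holds.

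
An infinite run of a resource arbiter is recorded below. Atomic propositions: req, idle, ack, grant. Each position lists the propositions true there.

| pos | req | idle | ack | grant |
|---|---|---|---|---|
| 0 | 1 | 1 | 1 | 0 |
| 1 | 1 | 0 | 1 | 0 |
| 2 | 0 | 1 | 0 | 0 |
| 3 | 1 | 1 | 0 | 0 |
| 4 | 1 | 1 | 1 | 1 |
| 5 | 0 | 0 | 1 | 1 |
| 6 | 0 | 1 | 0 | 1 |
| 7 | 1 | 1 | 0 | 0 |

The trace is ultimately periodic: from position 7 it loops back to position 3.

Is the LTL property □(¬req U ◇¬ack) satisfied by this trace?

¬req U ◇¬ack holds at every position 0..7, and those are all positions ever visited, so □(¬req U ◇¬ack) holds.

Yes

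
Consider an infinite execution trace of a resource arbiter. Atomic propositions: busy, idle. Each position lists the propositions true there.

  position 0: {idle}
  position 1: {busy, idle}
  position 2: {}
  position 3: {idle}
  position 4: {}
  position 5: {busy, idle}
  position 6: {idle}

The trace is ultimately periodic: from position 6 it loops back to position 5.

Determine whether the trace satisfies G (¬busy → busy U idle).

¬busy → busy U idle must hold at every position from 0 onward. It fails at position 2, so G (¬busy → busy U idle) is false.
Positions where ¬busy holds: 0, 2, 3, 4, 6.
Check busy U idle at each: 0→ok, 2→fails, 3→ok, 4→fails, 6→ok.

Violated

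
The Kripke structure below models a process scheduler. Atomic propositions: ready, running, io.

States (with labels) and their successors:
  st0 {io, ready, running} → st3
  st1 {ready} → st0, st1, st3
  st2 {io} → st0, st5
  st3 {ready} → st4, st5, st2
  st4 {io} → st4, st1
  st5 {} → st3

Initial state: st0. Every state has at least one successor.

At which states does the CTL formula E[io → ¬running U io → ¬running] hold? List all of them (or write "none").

{st1, st2, st3, st4, st5}

States satisfying io → ¬running: {st1, st2, st3, st4, st5}.
States satisfying E[io → ¬running U io → ¬running]: {st1, st2, st3, st4, st5}.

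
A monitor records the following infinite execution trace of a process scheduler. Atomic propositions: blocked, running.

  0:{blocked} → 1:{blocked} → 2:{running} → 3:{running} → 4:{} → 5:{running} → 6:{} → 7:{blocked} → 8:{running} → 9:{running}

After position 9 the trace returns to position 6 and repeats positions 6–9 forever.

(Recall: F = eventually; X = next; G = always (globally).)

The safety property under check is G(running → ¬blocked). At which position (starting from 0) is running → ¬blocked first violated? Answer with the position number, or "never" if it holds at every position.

running → ¬blocked holds at every position 0..9, and those are all the positions the trace ever visits, so the invariant G(running → ¬blocked) is never violated.

never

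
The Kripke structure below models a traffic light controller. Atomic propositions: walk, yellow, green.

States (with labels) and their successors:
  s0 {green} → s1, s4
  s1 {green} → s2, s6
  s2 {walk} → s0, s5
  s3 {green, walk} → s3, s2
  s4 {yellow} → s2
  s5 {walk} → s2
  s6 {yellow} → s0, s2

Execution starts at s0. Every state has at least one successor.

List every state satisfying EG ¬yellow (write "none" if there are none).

{s0, s1, s2, s3, s5}

States satisfying ¬yellow: {s0, s1, s2, s3, s5}.
States satisfying EG ¬yellow: {s0, s1, s2, s3, s5}.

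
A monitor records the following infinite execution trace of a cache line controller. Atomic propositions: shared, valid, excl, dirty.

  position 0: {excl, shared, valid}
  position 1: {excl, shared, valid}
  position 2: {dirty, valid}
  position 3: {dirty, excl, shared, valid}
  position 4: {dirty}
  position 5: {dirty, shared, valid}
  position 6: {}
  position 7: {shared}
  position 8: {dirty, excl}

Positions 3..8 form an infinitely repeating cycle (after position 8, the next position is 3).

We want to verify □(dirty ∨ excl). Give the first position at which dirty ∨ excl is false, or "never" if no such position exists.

Check dirty ∨ excl at each position in order: 0 ✓, 1 ✓, 2 ✓, 3 ✓, 4 ✓, 5 ✓.
At position 6 the labels are {}, so dirty ∨ excl is false there. This is the first violation.

6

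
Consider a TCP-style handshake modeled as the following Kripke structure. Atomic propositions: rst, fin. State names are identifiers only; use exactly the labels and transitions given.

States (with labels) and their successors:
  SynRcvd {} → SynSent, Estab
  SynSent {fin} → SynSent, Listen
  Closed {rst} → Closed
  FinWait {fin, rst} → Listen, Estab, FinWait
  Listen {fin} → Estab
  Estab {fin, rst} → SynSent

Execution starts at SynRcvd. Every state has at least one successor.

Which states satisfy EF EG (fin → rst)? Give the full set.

{Closed, FinWait}

States satisfying EG (fin → rst): {Closed, FinWait}.
States satisfying EF EG (fin → rst): {Closed, FinWait}.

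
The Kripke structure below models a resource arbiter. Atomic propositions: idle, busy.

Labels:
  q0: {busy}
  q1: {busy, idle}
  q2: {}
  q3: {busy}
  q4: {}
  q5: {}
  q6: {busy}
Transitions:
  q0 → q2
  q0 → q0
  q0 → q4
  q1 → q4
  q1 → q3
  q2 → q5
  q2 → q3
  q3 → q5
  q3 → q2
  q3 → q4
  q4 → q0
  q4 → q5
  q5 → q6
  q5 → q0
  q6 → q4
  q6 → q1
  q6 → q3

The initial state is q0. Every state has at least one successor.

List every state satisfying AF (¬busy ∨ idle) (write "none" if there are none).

States satisfying ¬busy ∨ idle: {q1, q2, q4, q5}.
States satisfying AF (¬busy ∨ idle): {q1, q2, q3, q4, q5, q6}.

{q1, q2, q3, q4, q5, q6}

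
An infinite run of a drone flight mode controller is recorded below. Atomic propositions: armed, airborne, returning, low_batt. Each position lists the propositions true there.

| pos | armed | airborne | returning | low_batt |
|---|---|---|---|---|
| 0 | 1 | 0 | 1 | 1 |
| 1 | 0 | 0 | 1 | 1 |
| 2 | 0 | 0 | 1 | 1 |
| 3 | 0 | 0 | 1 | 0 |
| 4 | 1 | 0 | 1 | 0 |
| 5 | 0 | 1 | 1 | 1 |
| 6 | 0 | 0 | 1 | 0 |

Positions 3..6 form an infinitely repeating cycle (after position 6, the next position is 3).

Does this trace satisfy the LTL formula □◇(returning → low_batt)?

◇(returning → low_batt) holds at every position 0..6, and those are all positions ever visited, so □◇(returning → low_batt) holds.

Holds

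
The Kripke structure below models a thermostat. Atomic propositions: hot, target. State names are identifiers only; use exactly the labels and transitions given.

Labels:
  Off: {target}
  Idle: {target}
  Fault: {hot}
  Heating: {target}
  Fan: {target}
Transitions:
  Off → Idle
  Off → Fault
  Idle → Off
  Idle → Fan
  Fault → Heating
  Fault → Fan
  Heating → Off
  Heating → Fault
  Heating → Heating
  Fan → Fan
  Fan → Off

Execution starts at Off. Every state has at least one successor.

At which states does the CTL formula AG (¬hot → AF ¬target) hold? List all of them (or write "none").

States satisfying ¬hot → AF ¬target: {Fault}.
States satisfying AG (¬hot → AF ¬target): ∅.

none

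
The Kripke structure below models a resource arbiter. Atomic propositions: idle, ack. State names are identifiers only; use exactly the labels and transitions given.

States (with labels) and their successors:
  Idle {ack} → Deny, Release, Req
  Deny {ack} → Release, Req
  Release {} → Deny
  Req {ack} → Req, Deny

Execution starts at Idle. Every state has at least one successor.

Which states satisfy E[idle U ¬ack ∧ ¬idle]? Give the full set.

States satisfying idle: ∅.
States satisfying ¬ack ∧ ¬idle: {Release}.
States satisfying E[idle U ¬ack ∧ ¬idle]: {Release}.

{Release}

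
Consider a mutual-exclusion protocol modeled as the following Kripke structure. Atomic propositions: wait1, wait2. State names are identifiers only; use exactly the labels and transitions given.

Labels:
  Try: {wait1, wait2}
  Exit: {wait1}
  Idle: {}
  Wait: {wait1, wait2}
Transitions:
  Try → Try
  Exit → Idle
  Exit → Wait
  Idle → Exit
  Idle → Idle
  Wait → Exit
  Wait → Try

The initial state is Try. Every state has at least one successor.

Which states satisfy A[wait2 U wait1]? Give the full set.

States satisfying wait2: {Try, Wait}.
States satisfying wait1: {Try, Exit, Wait}.
States satisfying A[wait2 U wait1]: {Try, Exit, Wait}.

{Try, Exit, Wait}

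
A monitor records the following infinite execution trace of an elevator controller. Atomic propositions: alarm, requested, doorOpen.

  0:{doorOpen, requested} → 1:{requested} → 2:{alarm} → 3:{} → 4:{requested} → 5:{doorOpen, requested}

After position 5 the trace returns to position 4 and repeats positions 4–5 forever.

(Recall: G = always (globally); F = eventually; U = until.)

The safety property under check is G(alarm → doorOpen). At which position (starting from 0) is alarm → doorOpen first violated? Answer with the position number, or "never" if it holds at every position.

Check alarm → doorOpen at each position in order: 0 ✓, 1 ✓.
At position 2 the labels are {alarm}, so alarm → doorOpen is false there. This is the first violation.

2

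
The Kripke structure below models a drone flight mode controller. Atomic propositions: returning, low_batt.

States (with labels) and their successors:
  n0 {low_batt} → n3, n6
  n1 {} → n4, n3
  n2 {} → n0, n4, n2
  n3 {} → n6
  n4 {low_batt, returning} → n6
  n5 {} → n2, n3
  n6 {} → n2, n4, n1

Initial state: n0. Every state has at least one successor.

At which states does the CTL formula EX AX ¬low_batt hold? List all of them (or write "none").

{n0, n1, n2, n5, n6}

States satisfying AX ¬low_batt: {n0, n3, n4, n5}.
States satisfying EX AX ¬low_batt: {n0, n1, n2, n5, n6}.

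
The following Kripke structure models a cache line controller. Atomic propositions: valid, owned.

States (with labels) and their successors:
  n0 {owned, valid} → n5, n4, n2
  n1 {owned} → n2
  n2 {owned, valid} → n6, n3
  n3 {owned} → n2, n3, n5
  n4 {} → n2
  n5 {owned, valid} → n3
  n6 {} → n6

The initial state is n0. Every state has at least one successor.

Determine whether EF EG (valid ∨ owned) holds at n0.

Satisfied

States satisfying EG (valid ∨ owned): {n0, n1, n2, n3, n5}.
States satisfying EF EG (valid ∨ owned): {n0, n1, n2, n3, n4, n5}.
Some path from n0 reaches a state where EG (valid ∨ owned) holds.
n0 ∈ Sat(EF EG (valid ∨ owned)).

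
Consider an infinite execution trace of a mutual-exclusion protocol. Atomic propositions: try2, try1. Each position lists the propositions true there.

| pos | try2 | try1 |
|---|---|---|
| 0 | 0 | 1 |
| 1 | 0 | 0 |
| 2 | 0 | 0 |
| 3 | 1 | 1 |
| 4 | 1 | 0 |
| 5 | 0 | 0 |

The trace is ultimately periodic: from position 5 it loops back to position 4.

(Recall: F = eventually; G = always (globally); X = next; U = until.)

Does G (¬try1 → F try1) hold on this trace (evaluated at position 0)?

¬try1 → F try1 must hold at every position from 0 onward. It fails at position 4, so G (¬try1 → F try1) is false.
Positions where ¬try1 holds: 1, 2, 4, 5.
Check F try1 at each: 1→ok, 2→ok, 4→fails, 5→fails.

Violated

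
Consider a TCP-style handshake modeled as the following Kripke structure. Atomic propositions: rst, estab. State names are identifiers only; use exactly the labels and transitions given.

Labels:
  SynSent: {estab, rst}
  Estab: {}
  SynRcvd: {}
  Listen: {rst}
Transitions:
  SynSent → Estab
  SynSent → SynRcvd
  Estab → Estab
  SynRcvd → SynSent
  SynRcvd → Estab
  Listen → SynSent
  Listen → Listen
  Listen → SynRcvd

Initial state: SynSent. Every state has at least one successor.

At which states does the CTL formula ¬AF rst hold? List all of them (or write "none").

{Estab, SynRcvd}

States satisfying rst: {SynSent, Listen}.
States satisfying AF rst: {SynSent, Listen}.
States satisfying ¬AF rst: {Estab, SynRcvd}.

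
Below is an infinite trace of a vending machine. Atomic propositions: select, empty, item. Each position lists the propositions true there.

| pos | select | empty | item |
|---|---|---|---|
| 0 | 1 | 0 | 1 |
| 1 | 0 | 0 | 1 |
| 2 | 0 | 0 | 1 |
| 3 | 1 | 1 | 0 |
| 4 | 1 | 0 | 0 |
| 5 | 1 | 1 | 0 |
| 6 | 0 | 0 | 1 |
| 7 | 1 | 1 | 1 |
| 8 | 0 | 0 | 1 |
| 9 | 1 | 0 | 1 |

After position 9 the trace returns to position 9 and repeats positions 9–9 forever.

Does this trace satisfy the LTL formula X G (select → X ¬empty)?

Does not hold

The position after 0 is 1; G (select → X ¬empty) is false there.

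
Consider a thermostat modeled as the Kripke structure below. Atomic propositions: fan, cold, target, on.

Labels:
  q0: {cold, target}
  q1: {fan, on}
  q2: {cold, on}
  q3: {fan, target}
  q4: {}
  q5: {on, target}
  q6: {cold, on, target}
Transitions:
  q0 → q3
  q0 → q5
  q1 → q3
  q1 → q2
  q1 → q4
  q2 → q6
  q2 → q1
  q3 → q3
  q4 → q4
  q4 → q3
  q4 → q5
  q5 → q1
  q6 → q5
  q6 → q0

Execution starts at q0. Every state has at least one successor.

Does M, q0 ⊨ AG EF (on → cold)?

Yes

States satisfying EF (on → cold): {q0, q1, q2, q3, q4, q5, q6}.
States satisfying AG EF (on → cold): {q0, q1, q2, q3, q4, q5, q6}.
Every state reachable from q0 satisfies EF (on → cold).
q0 ∈ Sat(AG EF (on → cold)).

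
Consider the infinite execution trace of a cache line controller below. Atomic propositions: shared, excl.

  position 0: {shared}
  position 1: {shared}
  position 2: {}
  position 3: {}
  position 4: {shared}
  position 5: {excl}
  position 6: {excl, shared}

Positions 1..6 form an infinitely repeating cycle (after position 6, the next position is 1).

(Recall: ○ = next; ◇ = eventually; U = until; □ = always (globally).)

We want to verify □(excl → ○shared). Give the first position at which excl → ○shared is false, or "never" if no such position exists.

excl → ○shared holds at every position 0..6, and those are all the positions the trace ever visits, so the invariant □(excl → ○shared) is never violated.

never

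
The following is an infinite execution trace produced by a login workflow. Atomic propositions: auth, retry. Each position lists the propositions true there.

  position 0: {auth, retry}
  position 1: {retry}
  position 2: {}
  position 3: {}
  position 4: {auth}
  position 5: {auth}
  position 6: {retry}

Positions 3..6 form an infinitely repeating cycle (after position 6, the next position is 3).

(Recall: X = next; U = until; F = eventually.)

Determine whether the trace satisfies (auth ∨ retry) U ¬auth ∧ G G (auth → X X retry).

Does not hold

Walking from position 0: ¬auth first holds at position 1, and auth ∨ retry holds at every earlier position along the way, so (auth ∨ retry) U ¬auth holds.
G (auth → X X retry) must hold at every position from 0 onward. It fails at position 0, so G G (auth → X X retry) is false.
At position 0: (auth ∨ retry) U ¬auth is true; G G (auth → X X retry) is false; so (auth ∨ retry) U ¬auth ∧ G G (auth → X X retry) is false.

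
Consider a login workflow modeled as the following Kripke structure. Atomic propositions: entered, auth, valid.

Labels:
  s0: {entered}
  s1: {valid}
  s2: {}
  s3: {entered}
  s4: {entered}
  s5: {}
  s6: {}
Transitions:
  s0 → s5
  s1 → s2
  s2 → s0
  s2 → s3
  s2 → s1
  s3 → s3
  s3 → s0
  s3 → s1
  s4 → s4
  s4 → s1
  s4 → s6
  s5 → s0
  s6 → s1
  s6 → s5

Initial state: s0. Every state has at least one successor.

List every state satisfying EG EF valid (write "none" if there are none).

{s1, s2, s3, s4, s6}

States satisfying EF valid: {s1, s2, s3, s4, s6}.
States satisfying EG EF valid: {s1, s2, s3, s4, s6}.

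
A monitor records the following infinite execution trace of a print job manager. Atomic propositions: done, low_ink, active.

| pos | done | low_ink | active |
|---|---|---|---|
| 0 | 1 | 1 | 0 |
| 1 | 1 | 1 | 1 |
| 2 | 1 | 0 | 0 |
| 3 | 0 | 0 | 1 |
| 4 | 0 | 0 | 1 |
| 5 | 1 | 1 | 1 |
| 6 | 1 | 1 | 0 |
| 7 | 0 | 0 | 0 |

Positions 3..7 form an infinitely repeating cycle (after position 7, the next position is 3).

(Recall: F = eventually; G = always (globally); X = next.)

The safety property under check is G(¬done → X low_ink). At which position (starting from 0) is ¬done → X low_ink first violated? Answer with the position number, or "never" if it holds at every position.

Check ¬done → X low_ink at each position in order: 0 ✓, 1 ✓, 2 ✓.
At position 3 the labels are {active} and the next position 4 has {active}, so ¬done → X low_ink is false there. This is the first violation.

3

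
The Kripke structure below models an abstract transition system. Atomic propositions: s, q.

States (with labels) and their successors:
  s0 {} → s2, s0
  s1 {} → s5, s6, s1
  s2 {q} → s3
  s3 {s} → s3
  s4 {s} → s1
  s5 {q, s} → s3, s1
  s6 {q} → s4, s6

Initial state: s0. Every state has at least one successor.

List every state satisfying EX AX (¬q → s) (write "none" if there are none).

States satisfying AX (¬q → s): {s2, s3, s6}.
States satisfying EX AX (¬q → s): {s0, s1, s2, s3, s5, s6}.

{s0, s1, s2, s3, s5, s6}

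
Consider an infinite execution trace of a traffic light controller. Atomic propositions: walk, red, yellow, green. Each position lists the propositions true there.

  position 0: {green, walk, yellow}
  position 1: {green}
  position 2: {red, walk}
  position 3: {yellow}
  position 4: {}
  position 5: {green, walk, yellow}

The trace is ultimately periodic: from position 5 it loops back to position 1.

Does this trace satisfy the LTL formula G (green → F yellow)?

Satisfied

green → F yellow holds at every position 0..5, and those are all positions ever visited, so G (green → F yellow) holds.
Positions where green holds: 0, 1, 5.
Check F yellow at each: 0→ok, 1→ok, 5→ok.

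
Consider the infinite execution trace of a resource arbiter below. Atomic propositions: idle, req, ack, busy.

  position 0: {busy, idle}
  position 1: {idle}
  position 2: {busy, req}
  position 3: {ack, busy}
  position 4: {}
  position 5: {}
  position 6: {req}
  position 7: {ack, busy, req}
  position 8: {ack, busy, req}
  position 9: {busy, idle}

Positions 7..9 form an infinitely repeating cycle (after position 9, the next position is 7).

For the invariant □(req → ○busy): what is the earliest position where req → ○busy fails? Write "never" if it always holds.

never

req → ○busy holds at every position 0..9, and those are all the positions the trace ever visits, so the invariant □(req → ○busy) is never violated.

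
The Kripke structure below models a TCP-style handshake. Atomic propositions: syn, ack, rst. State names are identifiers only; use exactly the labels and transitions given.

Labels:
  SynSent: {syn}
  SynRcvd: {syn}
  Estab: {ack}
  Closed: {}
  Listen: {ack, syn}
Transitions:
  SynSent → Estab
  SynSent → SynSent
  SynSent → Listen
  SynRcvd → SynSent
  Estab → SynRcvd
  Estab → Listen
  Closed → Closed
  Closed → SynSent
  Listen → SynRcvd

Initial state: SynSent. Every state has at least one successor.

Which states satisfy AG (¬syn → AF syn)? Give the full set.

{SynSent, SynRcvd, Estab, Listen}

States satisfying ¬syn → AF syn: {SynSent, SynRcvd, Estab, Listen}.
States satisfying AG (¬syn → AF syn): {SynSent, SynRcvd, Estab, Listen}.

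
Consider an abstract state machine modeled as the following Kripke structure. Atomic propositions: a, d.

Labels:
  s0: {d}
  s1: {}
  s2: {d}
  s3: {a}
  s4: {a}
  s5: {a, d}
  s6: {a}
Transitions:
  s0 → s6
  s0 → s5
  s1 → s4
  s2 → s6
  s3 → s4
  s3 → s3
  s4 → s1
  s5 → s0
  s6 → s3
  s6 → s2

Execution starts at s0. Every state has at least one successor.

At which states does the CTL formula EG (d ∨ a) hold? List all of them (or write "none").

{s0, s2, s3, s5, s6}

States satisfying d ∨ a: {s0, s2, s3, s4, s5, s6}.
States satisfying EG (d ∨ a): {s0, s2, s3, s5, s6}.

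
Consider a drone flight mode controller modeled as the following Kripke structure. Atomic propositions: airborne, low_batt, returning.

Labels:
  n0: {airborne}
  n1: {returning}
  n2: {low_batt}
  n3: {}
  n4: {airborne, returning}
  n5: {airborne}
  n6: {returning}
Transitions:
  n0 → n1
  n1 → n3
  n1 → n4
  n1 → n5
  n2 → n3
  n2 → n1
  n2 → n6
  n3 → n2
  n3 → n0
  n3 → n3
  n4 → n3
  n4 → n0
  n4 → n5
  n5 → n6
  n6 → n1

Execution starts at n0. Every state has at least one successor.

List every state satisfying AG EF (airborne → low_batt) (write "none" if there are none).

{n0, n1, n2, n3, n4, n5, n6}

States satisfying EF (airborne → low_batt): {n0, n1, n2, n3, n4, n5, n6}.
States satisfying AG EF (airborne → low_batt): {n0, n1, n2, n3, n4, n5, n6}.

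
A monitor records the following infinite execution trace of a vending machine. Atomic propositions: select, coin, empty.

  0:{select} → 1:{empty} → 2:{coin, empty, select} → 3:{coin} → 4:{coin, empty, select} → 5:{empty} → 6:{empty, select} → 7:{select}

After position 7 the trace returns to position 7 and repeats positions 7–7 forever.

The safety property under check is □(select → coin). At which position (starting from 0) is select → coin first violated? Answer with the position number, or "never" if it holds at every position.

At position 0 the labels are {select}, so select → coin is false there. This is the first violation.

0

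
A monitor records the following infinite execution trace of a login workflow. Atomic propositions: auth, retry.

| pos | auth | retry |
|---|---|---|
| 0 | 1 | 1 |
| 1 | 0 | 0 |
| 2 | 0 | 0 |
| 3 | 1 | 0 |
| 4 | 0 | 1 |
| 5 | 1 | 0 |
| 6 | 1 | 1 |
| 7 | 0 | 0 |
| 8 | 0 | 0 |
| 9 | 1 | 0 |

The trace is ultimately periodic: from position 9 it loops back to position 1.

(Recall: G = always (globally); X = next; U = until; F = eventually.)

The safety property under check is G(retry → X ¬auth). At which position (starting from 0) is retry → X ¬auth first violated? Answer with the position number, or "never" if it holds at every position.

Check retry → X ¬auth at each position in order: 0 ✓, 1 ✓, 2 ✓, 3 ✓.
At position 4 the labels are {retry} and the next position 5 has {auth}, so retry → X ¬auth is false there. This is the first violation.

4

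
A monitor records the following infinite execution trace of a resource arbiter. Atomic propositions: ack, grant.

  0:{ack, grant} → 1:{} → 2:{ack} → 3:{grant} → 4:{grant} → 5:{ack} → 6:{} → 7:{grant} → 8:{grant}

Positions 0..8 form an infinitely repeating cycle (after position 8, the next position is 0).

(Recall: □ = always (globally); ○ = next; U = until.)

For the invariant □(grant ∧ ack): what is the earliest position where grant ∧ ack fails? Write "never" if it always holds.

1

Check grant ∧ ack at each position in order: 0 ✓.
At position 1 the labels are {}, so grant ∧ ack is false there. This is the first violation.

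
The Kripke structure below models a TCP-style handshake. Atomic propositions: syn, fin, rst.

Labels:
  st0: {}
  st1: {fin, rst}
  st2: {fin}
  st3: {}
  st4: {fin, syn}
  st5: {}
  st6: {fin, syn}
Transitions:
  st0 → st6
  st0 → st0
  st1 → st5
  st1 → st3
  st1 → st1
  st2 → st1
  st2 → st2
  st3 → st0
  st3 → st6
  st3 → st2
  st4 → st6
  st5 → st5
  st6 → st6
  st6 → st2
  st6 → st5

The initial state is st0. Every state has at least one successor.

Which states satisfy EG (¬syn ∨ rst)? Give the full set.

States satisfying ¬syn ∨ rst: {st0, st1, st2, st3, st5}.
States satisfying EG (¬syn ∨ rst): {st0, st1, st2, st3, st5}.

{st0, st1, st2, st3, st5}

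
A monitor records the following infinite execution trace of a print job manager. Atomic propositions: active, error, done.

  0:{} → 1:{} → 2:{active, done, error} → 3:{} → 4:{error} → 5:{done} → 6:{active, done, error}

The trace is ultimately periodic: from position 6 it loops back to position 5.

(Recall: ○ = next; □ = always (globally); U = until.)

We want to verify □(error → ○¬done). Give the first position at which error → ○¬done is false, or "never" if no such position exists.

Check error → ○¬done at each position in order: 0 ✓, 1 ✓, 2 ✓, 3 ✓.
At position 4 the labels are {error} and the next position 5 has {done}, so error → ○¬done is false there. This is the first violation.

4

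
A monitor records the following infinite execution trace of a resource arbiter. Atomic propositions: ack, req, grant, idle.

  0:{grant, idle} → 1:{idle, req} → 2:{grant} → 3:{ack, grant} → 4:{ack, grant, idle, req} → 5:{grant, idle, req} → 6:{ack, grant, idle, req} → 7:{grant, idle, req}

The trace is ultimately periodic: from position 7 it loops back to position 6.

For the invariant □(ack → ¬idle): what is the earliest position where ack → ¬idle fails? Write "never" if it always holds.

Check ack → ¬idle at each position in order: 0 ✓, 1 ✓, 2 ✓, 3 ✓.
At position 4 the labels are {ack, grant, idle, req}, so ack → ¬idle is false there. This is the first violation.

4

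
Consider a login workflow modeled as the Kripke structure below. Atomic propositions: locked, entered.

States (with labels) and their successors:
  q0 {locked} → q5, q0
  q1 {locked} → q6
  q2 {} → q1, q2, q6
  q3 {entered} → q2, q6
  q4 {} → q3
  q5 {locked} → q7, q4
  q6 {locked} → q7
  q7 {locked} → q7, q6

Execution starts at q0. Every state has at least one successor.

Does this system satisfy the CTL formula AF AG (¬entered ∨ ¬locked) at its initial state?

Holds

States satisfying AG (¬entered ∨ ¬locked): {q0, q1, q2, q3, q4, q5, q6, q7}.
States satisfying AF AG (¬entered ∨ ¬locked): {q0, q1, q2, q3, q4, q5, q6, q7}.
q0 ∈ Sat(AF AG (¬entered ∨ ¬locked)).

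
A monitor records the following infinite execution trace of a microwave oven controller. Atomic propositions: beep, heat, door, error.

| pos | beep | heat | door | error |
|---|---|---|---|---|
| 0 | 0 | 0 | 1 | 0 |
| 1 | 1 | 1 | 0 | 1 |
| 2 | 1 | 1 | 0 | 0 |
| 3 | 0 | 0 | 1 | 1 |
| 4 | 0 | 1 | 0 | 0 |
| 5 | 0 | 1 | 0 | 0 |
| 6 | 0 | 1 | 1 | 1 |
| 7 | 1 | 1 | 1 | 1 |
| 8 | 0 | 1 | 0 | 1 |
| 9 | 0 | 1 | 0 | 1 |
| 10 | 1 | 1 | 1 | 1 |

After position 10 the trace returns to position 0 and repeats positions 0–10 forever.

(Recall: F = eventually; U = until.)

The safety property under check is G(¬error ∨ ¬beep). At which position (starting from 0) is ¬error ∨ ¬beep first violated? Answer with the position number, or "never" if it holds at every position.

1

Check ¬error ∨ ¬beep at each position in order: 0 ✓.
At position 1 the labels are {beep, error, heat}, so ¬error ∨ ¬beep is false there. This is the first violation.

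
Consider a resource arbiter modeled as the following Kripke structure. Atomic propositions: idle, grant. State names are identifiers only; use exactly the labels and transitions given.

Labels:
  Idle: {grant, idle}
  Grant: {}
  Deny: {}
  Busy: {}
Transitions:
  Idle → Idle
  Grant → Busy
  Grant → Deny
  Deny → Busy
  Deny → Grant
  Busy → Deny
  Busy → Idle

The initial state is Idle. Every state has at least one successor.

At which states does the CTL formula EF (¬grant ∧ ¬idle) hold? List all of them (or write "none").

{Grant, Deny, Busy}

States satisfying ¬grant ∧ ¬idle: {Grant, Deny, Busy}.
States satisfying EF (¬grant ∧ ¬idle): {Grant, Deny, Busy}.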